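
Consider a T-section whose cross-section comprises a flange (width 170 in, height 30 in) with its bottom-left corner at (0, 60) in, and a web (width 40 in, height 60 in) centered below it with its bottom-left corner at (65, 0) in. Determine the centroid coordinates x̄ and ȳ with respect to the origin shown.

web: A = 40 × 60 = 2400.00, centroid at (85.00, 30.00).
flange: A = 170 × 30 = 5100.00, centroid at (85.00, 75.00).
ΣA = 7500.00 in², ΣAx̄ = 637500.00 in³, ΣAȳ = 454500.00 in³.
x̄ = 637500.00/7500.00 = 85.00 in; ȳ = 454500.00/7500.00 = 60.60 in.

x̄ = 85.00 in, ȳ = 60.60 in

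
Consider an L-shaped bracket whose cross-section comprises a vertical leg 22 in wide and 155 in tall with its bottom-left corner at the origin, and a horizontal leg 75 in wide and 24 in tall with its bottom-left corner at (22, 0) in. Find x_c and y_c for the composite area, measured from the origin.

x_c = 27.76 in, y_c = 54.87 in

vertical leg: A = 22 × 155 = 3410.00, centroid at (11.00, 77.50).
horizontal leg: A = 75 × 24 = 1800.00, centroid at (59.50, 12.00).
ΣA = 5210.00 in²
ΣAx_c = (3410.00)(11.00) + (1800.00)(59.50) = 144610.00 in³
ΣAy_c = (3410.00)(77.50) + (1800.00)(12.00) = 285875.00 in³
x_c = 144610.00 / 5210.00 = 27.76 in
y_c = 285875.00 / 5210.00 = 54.87 in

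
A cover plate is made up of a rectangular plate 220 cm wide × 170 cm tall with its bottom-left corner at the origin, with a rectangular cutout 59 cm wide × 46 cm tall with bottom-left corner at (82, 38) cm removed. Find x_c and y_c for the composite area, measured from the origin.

x_c = 109.88 cm, y_c = 86.88 cm

plate: A = 220 × 170 = 37400.00, centroid at (110.00, 85.00).
hole: A = −(59 × 46) = -2714.00, centroid at (111.50, 61.00).
ΣA = 34686.00 cm²
ΣAx_c = (37400.00)(110.00) + (-2714.00)(111.50) = 3811389.00 cm³
ΣAy_c = (37400.00)(85.00) + (-2714.00)(61.00) = 3013446.00 cm³
x_c = 3811389.00 / 34686.00 = 109.88 cm
y_c = 3013446.00 / 34686.00 = 86.88 cm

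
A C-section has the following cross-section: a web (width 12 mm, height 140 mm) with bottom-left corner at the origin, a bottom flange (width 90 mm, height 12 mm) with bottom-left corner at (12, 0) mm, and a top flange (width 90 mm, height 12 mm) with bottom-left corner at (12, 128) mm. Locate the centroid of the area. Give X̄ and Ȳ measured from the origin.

X̄ = 34.69 mm, Ȳ = 70.00 mm

web: A = 12 × 140 = 1680.00, centroid at (6.00, 70.00).
bottom flange: A = 90 × 12 = 1080.00, centroid at (57.00, 6.00).
top flange: A = 90 × 12 = 1080.00, centroid at (57.00, 134.00).
ΣA = 3840.00 mm², ΣAX̄ = 133200.00 mm³, ΣAȲ = 268800.00 mm³.
X̄ = 133200.00/3840.00 = 34.69 mm; Ȳ = 268800.00/3840.00 = 70.00 mm.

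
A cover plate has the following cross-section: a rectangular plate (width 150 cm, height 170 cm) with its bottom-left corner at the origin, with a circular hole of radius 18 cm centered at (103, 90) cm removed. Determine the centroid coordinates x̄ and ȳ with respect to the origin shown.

plate: A = 150 × 170 = 25500.00, centroid at (75.00, 85.00).
hole: A = −π·18² = -1017.88, centroid at (103.00, 90.00).
ΣA = 24482.12 cm², ΣAx̄ = 1807658.77 cm³, ΣAȳ = 2075891.16 cm³.
x̄ = 1807658.77/24482.12 = 73.84 cm; ȳ = 2075891.16/24482.12 = 84.79 cm.

x̄ = 73.84 cm, ȳ = 84.79 cm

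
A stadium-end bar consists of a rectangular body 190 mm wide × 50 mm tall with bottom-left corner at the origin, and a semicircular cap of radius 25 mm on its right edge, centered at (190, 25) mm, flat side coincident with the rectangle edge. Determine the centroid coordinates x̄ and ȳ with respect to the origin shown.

rectangular body: A = 190 × 50 = 9500.00, centroid at (95.00, 25.00).
semicircular end: A = ½π·25² = 981.75, centroid at (200.61, 25.00).
ΣA = 10481.75 mm²
ΣAx̄ = (9500.00)(95.00) + (981.75)(200.61) = 1099448.73 mm³
ΣAȳ = (9500.00)(25.00) + (981.75)(25.00) = 262043.69 mm³
x̄ = 1099448.73 / 10481.75 = 104.89 mm
ȳ = 262043.69 / 10481.75 = 25.00 mm

x̄ = 104.89 mm, ȳ = 25.00 mm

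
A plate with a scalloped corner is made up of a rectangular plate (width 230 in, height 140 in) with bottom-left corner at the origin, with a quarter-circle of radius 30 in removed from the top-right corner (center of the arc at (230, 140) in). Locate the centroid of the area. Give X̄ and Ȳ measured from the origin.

plate: A = 230 × 140 = 32200.00, centroid at (115.00, 70.00).
removed quarter-circle: A = −¼π·30² = -706.86, centroid at (217.27, 127.27).
ΣA = 31493.14 in², ΣAX̄ = 3549422.58 in³, ΣAȲ = 2164039.83 in³.
X̄ = 3549422.58/31493.14 = 112.70 in; Ȳ = 2164039.83/31493.14 = 68.71 in.

X̄ = 112.70 in, Ȳ = 68.71 in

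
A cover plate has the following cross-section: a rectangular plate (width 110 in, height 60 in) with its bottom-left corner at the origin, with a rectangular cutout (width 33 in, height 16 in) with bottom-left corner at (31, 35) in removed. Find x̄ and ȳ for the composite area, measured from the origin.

x̄ = 55.65 in, ȳ = 28.87 in

Part | A | x̄ᵢ | ȳᵢ | A·x̄ᵢ | A·ȳᵢ
plate | 6600.00 | 55.00 | 30.00 | 363000.00 | 198000.00
hole | -528.00 | 47.50 | 43.00 | -25080.00 | -22704.00
Σ | 6072.00 |  |  | 337920.00 | 175296.00
x̄ = 337920.00 / 6072.00 = 55.65 in
ȳ = 175296.00 / 6072.00 = 28.87 in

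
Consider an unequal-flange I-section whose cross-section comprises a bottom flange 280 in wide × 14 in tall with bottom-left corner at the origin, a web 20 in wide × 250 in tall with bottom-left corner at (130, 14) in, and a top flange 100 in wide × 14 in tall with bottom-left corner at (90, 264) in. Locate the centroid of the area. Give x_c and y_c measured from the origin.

x_c = 140.00 in, y_c = 106.77 in

Part | A | x̄ᵢ | ȳᵢ | A·x̄ᵢ | A·ȳᵢ
bottom flange | 3920.00 | 140.00 | 7.00 | 548800.00 | 27440.00
web | 5000.00 | 140.00 | 139.00 | 700000.00 | 695000.00
top flange | 1400.00 | 140.00 | 271.00 | 196000.00 | 379400.00
Σ | 10320.00 |  |  | 1444800.00 | 1101840.00
x_c = 1444800.00 / 10320.00 = 140.00 in
y_c = 1101840.00 / 10320.00 = 106.77 in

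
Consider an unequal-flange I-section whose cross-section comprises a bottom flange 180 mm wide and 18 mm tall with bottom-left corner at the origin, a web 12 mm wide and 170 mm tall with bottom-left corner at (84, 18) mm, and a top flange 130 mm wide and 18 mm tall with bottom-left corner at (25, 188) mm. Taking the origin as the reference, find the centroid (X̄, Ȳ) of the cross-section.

X̄ = 90.00 mm, Ȳ = 91.90 mm

Part | A | x̄ᵢ | ȳᵢ | A·x̄ᵢ | A·ȳᵢ
bottom flange | 3240.00 | 90.00 | 9.00 | 291600.00 | 29160.00
web | 2040.00 | 90.00 | 103.00 | 183600.00 | 210120.00
top flange | 2340.00 | 90.00 | 197.00 | 210600.00 | 460980.00
Σ | 7620.00 |  |  | 685800.00 | 700260.00
X̄ = 685800.00 / 7620.00 = 90.00 mm
Ȳ = 700260.00 / 7620.00 = 91.90 mm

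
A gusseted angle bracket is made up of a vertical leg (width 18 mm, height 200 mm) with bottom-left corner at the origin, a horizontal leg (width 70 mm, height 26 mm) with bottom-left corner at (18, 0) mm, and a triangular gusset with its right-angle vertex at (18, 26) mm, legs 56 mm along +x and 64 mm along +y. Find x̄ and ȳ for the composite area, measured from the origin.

x̄ = 26.98 mm, ȳ = 64.96 mm

vertical leg: A = 18 × 200 = 3600.00, centroid at (9.00, 100.00).
horizontal leg: A = 70 × 26 = 1820.00, centroid at (53.00, 13.00).
gusset: A = ½·56·64 = 1792.00, centroid at (36.67, 47.33).
ΣA = 7212.00 mm², ΣAx̄ = 194566.67 mm³, ΣAȳ = 468481.33 mm³.
x̄ = 194566.67/7212.00 = 26.98 mm; ȳ = 468481.33/7212.00 = 64.96 mm.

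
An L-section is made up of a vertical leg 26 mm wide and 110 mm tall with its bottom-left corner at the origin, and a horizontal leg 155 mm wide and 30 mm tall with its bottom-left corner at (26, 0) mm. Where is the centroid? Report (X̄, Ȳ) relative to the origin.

vertical leg: A = 26 × 110 = 2860.00, centroid at (13.00, 55.00).
horizontal leg: A = 155 × 30 = 4650.00, centroid at (103.50, 15.00).
ΣA = 7510.00 mm², ΣAX̄ = 518455.00 mm³, ΣAȲ = 227050.00 mm³.
X̄ = 518455.00/7510.00 = 69.04 mm; Ȳ = 227050.00/7510.00 = 30.23 mm.

X̄ = 69.04 mm, Ȳ = 30.23 mm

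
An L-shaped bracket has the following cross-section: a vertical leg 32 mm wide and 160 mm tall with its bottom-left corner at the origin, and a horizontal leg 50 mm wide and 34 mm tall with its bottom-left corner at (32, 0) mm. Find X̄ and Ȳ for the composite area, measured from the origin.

vertical leg: A = 32 × 160 = 5120.00, centroid at (16.00, 80.00).
horizontal leg: A = 50 × 34 = 1700.00, centroid at (57.00, 17.00).
ΣA = 6820.00 mm², ΣAX̄ = 178820.00 mm³, ΣAȲ = 438500.00 mm³.
X̄ = 178820.00/6820.00 = 26.22 mm; Ȳ = 438500.00/6820.00 = 64.30 mm.

X̄ = 26.22 mm, Ȳ = 64.30 mm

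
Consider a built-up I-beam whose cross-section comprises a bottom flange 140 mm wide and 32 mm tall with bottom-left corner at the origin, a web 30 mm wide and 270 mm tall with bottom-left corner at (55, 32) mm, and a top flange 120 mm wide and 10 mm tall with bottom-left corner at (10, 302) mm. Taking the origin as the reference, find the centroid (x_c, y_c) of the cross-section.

x_c = 70.00 mm, y_c = 130.10 mm

Part | A | x̄ᵢ | ȳᵢ | A·x̄ᵢ | A·ȳᵢ
bottom flange | 4480.00 | 70.00 | 16.00 | 313600.00 | 71680.00
web | 8100.00 | 70.00 | 167.00 | 567000.00 | 1352700.00
top flange | 1200.00 | 70.00 | 307.00 | 84000.00 | 368400.00
Σ | 13780.00 |  |  | 964600.00 | 1792780.00
x_c = 964600.00 / 13780.00 = 70.00 mm
y_c = 1792780.00 / 13780.00 = 130.10 mm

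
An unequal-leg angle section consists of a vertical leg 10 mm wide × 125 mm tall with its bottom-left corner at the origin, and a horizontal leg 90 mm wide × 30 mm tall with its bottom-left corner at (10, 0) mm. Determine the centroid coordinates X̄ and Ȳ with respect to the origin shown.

Part | A | x̄ᵢ | ȳᵢ | A·x̄ᵢ | A·ȳᵢ
vertical leg | 1250.00 | 5.00 | 62.50 | 6250.00 | 78125.00
horizontal leg | 2700.00 | 55.00 | 15.00 | 148500.00 | 40500.00
Σ | 3950.00 |  |  | 154750.00 | 118625.00
X̄ = 154750.00 / 3950.00 = 39.18 mm
Ȳ = 118625.00 / 3950.00 = 30.03 mm

X̄ = 39.18 mm, Ȳ = 30.03 mm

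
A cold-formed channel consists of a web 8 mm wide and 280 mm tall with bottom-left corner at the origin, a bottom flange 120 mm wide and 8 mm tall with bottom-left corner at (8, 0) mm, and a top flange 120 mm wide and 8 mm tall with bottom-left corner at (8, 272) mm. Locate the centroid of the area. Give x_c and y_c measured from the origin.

web: A = 8 × 280 = 2240.00, centroid at (4.00, 140.00).
bottom flange: A = 120 × 8 = 960.00, centroid at (68.00, 4.00).
top flange: A = 120 × 8 = 960.00, centroid at (68.00, 276.00).
ΣA = 4160.00 mm²
ΣAx_c = (2240.00)(4.00) + (960.00)(68.00) + (960.00)(68.00) = 139520.00 mm³
ΣAy_c = (2240.00)(140.00) + (960.00)(4.00) + (960.00)(276.00) = 582400.00 mm³
x_c = 139520.00 / 4160.00 = 33.54 mm
y_c = 582400.00 / 4160.00 = 140.00 mm

x_c = 33.54 mm, y_c = 140.00 mm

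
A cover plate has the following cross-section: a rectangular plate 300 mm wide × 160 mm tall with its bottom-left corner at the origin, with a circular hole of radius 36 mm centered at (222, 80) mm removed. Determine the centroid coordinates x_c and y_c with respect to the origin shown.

Part | A | x̄ᵢ | ȳᵢ | A·x̄ᵢ | A·ȳᵢ
plate | 48000.00 | 150.00 | 80.00 | 7200000.00 | 3840000.00
hole | -4071.50 | 222.00 | 80.00 | -903873.91 | -325720.33
Σ | 43928.50 |  |  | 6296126.09 | 3514279.67
x_c = 6296126.09 / 43928.50 = 143.33 mm
y_c = 3514279.67 / 43928.50 = 80.00 mm

x_c = 143.33 mm, y_c = 80.00 mm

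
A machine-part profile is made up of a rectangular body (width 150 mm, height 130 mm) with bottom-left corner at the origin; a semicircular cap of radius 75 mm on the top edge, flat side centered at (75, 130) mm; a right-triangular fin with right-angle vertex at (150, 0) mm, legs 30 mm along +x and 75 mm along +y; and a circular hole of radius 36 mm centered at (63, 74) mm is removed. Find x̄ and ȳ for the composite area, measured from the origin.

x̄ = 80.69 mm, ȳ = 95.48 mm

Part | A | x̄ᵢ | ȳᵢ | A·x̄ᵢ | A·ȳᵢ
rectangular body | 19500.00 | 75.00 | 65.00 | 1462500.00 | 1267500.00
semicircular top | 8835.73 | 75.00 | 161.83 | 662679.70 | 1429894.81
triangular fin | 1125.00 | 160.00 | 25.00 | 180000.00 | 28125.00
hole | -4071.50 | 63.00 | 74.00 | -256504.76 | -301291.30
Σ | 25389.23 |  |  | 2048674.94 | 2424228.51
x̄ = 2048674.94 / 25389.23 = 80.69 mm
ȳ = 2424228.51 / 25389.23 = 95.48 mm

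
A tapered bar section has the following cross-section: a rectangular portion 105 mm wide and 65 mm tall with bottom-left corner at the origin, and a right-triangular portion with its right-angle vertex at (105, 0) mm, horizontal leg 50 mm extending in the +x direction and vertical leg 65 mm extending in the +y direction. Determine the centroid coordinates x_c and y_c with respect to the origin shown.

rectangular portion: A = 105 × 65 = 6825.00, centroid at (52.50, 32.50).
triangular portion: A = ½·50·65 = 1625.00, centroid at (121.67, 21.67).
ΣA = 8450.00 mm², ΣAx_c = 556020.83 mm³, ΣAy_c = 257020.83 mm³.
x_c = 556020.83/8450.00 = 65.80 mm; y_c = 257020.83/8450.00 = 30.42 mm.

x_c = 65.80 mm, y_c = 30.42 mm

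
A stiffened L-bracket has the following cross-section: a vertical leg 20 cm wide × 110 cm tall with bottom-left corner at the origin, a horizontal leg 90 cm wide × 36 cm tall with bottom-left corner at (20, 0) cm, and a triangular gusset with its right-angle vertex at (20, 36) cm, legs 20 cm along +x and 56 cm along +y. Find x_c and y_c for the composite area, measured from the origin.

vertical leg: A = 20 × 110 = 2200.00, centroid at (10.00, 55.00).
horizontal leg: A = 90 × 36 = 3240.00, centroid at (65.00, 18.00).
gusset: A = ½·20·56 = 560.00, centroid at (26.67, 54.67).
ΣA = 6000.00 cm², ΣAx_c = 247533.33 cm³, ΣAy_c = 209933.33 cm³.
x_c = 247533.33/6000.00 = 41.26 cm; y_c = 209933.33/6000.00 = 34.99 cm.

x_c = 41.26 cm, y_c = 34.99 cm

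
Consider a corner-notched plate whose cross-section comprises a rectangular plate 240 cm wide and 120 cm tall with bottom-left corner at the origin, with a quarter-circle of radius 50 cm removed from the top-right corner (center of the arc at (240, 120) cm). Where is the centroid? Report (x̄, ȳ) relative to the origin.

x̄ = 112.77 cm, ȳ = 57.16 cm

plate: A = 240 × 120 = 28800.00, centroid at (120.00, 60.00).
removed quarter-circle: A = −¼π·50² = -1963.50, centroid at (218.78, 98.78).
ΣA = 26836.50 cm²
ΣAx̄ = (28800.00)(120.00) + (-1963.50)(218.78) = 3026427.77 cm³
ΣAȳ = (28800.00)(60.00) + (-1963.50)(98.78) = 1534047.22 cm³
x̄ = 3026427.77 / 26836.50 = 112.77 cm
ȳ = 1534047.22 / 26836.50 = 57.16 cm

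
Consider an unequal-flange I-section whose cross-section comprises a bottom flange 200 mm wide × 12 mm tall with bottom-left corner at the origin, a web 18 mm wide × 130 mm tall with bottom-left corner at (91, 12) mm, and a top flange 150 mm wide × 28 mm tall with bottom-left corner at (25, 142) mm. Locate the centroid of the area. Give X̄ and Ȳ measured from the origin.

Part | A | x̄ᵢ | ȳᵢ | A·x̄ᵢ | A·ȳᵢ
bottom flange | 2400.00 | 100.00 | 6.00 | 240000.00 | 14400.00
web | 2340.00 | 100.00 | 77.00 | 234000.00 | 180180.00
top flange | 4200.00 | 100.00 | 156.00 | 420000.00 | 655200.00
Σ | 8940.00 |  |  | 894000.00 | 849780.00
X̄ = 894000.00 / 8940.00 = 100.00 mm
Ȳ = 849780.00 / 8940.00 = 95.05 mm

X̄ = 100.00 mm, Ȳ = 95.05 mm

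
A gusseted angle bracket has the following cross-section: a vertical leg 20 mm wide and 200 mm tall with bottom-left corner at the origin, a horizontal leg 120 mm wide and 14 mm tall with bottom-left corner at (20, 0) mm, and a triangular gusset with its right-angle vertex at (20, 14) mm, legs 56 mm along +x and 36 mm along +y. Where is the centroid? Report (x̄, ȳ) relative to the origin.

vertical leg: A = 20 × 200 = 4000.00, centroid at (10.00, 100.00).
horizontal leg: A = 120 × 14 = 1680.00, centroid at (80.00, 7.00).
gusset: A = ½·56·36 = 1008.00, centroid at (38.67, 26.00).
ΣA = 6688.00 mm²
ΣAx̄ = (4000.00)(10.00) + (1680.00)(80.00) + (1008.00)(38.67) = 213376.00 mm³
ΣAȳ = (4000.00)(100.00) + (1680.00)(7.00) + (1008.00)(26.00) = 437968.00 mm³
x̄ = 213376.00 / 6688.00 = 31.90 mm
ȳ = 437968.00 / 6688.00 = 65.49 mm

x̄ = 31.90 mm, ȳ = 65.49 mm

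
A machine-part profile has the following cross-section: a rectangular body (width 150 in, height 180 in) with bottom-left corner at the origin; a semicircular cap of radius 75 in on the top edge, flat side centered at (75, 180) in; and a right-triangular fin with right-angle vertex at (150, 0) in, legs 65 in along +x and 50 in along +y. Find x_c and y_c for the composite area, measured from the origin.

Part | A | x̄ᵢ | ȳᵢ | A·x̄ᵢ | A·ȳᵢ
rectangular body | 27000.00 | 75.00 | 90.00 | 2025000.00 | 2430000.00
semicircular top | 8835.73 | 75.00 | 211.83 | 662679.70 | 1871681.28
triangular fin | 1625.00 | 171.67 | 16.67 | 278958.33 | 27083.33
Σ | 37460.73 |  |  | 2966638.03 | 4328764.61
x_c = 2966638.03 / 37460.73 = 79.19 in
y_c = 4328764.61 / 37460.73 = 115.55 in

x_c = 79.19 in, y_c = 115.55 in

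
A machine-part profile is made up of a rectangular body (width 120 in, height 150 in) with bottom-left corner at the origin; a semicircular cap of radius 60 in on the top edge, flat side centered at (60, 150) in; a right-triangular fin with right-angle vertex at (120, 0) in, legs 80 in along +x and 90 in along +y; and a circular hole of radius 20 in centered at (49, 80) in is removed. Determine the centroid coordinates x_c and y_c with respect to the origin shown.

Part | A | x̄ᵢ | ȳᵢ | A·x̄ᵢ | A·ȳᵢ
rectangular body | 18000.00 | 60.00 | 75.00 | 1080000.00 | 1350000.00
semicircular top | 5654.87 | 60.00 | 175.46 | 339292.01 | 992230.02
triangular fin | 3600.00 | 146.67 | 30.00 | 528000.00 | 108000.00
hole | -1256.64 | 49.00 | 80.00 | -61575.22 | -100530.96
Σ | 25998.23 |  |  | 1885716.79 | 2349699.05
x_c = 1885716.79 / 25998.23 = 72.53 in
y_c = 2349699.05 / 25998.23 = 90.38 in

x_c = 72.53 in, y_c = 90.38 in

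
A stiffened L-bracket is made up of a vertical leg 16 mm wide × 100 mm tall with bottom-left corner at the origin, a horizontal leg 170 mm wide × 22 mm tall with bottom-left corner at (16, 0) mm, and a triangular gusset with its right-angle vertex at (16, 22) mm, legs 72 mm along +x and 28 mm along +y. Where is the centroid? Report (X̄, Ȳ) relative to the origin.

X̄ = 67.87 mm, Ȳ = 24.06 mm

Part | A | x̄ᵢ | ȳᵢ | A·x̄ᵢ | A·ȳᵢ
vertical leg | 1600.00 | 8.00 | 50.00 | 12800.00 | 80000.00
horizontal leg | 3740.00 | 101.00 | 11.00 | 377740.00 | 41140.00
gusset | 1008.00 | 40.00 | 31.33 | 40320.00 | 31584.00
Σ | 6348.00 |  |  | 430860.00 | 152724.00
X̄ = 430860.00 / 6348.00 = 67.87 mm
Ȳ = 152724.00 / 6348.00 = 24.06 mm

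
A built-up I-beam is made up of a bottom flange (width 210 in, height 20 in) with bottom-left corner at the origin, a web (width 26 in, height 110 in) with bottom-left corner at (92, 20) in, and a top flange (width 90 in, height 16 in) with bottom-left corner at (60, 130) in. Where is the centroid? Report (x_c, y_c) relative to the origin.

x_c = 105.00 in, y_c = 53.56 in

bottom flange: A = 210 × 20 = 4200.00, centroid at (105.00, 10.00).
web: A = 26 × 110 = 2860.00, centroid at (105.00, 75.00).
top flange: A = 90 × 16 = 1440.00, centroid at (105.00, 138.00).
ΣA = 8500.00 in², ΣAx_c = 892500.00 in³, ΣAy_c = 455220.00 in³.
x_c = 892500.00/8500.00 = 105.00 in; y_c = 455220.00/8500.00 = 53.56 in.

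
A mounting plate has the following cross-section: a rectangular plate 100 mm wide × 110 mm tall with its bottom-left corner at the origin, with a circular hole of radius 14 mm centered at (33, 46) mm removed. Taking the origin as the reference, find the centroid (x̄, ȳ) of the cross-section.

x̄ = 51.01 mm, ȳ = 55.53 mm

plate: A = 100 × 110 = 11000.00, centroid at (50.00, 55.00).
hole: A = −π·14² = -615.75, centroid at (33.00, 46.00).
ΣA = 10384.25 mm², ΣAx̄ = 529680.18 mm³, ΣAȳ = 576675.40 mm³.
x̄ = 529680.18/10384.25 = 51.01 mm; ȳ = 576675.40/10384.25 = 55.53 mm.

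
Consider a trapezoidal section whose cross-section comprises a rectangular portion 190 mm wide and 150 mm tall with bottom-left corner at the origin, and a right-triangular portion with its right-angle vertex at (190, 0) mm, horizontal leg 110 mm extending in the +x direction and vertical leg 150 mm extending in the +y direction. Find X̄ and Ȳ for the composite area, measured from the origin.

Part | A | x̄ᵢ | ȳᵢ | A·x̄ᵢ | A·ȳᵢ
rectangular portion | 28500.00 | 95.00 | 75.00 | 2707500.00 | 2137500.00
triangular portion | 8250.00 | 226.67 | 50.00 | 1870000.00 | 412500.00
Σ | 36750.00 |  |  | 4577500.00 | 2550000.00
X̄ = 4577500.00 / 36750.00 = 124.56 mm
Ȳ = 2550000.00 / 36750.00 = 69.39 mm

X̄ = 124.56 mm, Ȳ = 69.39 mm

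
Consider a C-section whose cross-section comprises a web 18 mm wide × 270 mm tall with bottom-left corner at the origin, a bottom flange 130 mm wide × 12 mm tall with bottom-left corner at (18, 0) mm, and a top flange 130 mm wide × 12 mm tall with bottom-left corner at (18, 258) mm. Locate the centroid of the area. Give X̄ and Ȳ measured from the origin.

X̄ = 37.93 mm, Ȳ = 135.00 mm

Part | A | x̄ᵢ | ȳᵢ | A·x̄ᵢ | A·ȳᵢ
web | 4860.00 | 9.00 | 135.00 | 43740.00 | 656100.00
bottom flange | 1560.00 | 83.00 | 6.00 | 129480.00 | 9360.00
top flange | 1560.00 | 83.00 | 264.00 | 129480.00 | 411840.00
Σ | 7980.00 |  |  | 302700.00 | 1077300.00
X̄ = 302700.00 / 7980.00 = 37.93 mm
Ȳ = 1077300.00 / 7980.00 = 135.00 mm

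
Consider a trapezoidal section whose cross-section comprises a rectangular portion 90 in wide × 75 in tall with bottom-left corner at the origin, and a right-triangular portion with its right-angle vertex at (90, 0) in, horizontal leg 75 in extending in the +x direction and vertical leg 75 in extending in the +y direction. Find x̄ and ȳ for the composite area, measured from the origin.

Part | A | x̄ᵢ | ȳᵢ | A·x̄ᵢ | A·ȳᵢ
rectangular portion | 6750.00 | 45.00 | 37.50 | 303750.00 | 253125.00
triangular portion | 2812.50 | 115.00 | 25.00 | 323437.50 | 70312.50
Σ | 9562.50 |  |  | 627187.50 | 323437.50
x̄ = 627187.50 / 9562.50 = 65.59 in
ȳ = 323437.50 / 9562.50 = 33.82 in

x̄ = 65.59 in, ȳ = 33.82 in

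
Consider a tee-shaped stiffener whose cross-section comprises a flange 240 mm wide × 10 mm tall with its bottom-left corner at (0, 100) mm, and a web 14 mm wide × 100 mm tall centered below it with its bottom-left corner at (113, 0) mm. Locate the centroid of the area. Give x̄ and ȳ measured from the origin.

web: A = 14 × 100 = 1400.00, centroid at (120.00, 50.00).
flange: A = 240 × 10 = 2400.00, centroid at (120.00, 105.00).
ΣA = 3800.00 mm², ΣAx̄ = 456000.00 mm³, ΣAȳ = 322000.00 mm³.
x̄ = 456000.00/3800.00 = 120.00 mm; ȳ = 322000.00/3800.00 = 84.74 mm.

x̄ = 120.00 mm, ȳ = 84.74 mm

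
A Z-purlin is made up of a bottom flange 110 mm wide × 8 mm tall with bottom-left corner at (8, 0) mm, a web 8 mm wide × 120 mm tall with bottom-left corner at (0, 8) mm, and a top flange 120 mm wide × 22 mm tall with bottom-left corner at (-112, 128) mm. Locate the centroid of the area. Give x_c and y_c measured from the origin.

x_c = -17.41 mm, y_c = 97.27 mm

Part | A | x̄ᵢ | ȳᵢ | A·x̄ᵢ | A·ȳᵢ
bottom flange | 880.00 | 63.00 | 4.00 | 55440.00 | 3520.00
web | 960.00 | 4.00 | 68.00 | 3840.00 | 65280.00
top flange | 2640.00 | -52.00 | 139.00 | -137280.00 | 366960.00
Σ | 4480.00 |  |  | -78000.00 | 435760.00
x_c = -78000.00 / 4480.00 = -17.41 mm
y_c = 435760.00 / 4480.00 = 97.27 mm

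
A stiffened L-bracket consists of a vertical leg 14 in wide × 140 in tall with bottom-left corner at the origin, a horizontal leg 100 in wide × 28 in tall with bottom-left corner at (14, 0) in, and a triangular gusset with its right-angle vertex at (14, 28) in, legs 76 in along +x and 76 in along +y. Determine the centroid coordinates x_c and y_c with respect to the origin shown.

x_c = 40.08 in, y_c = 43.20 in

Part | A | x̄ᵢ | ȳᵢ | A·x̄ᵢ | A·ȳᵢ
vertical leg | 1960.00 | 7.00 | 70.00 | 13720.00 | 137200.00
horizontal leg | 2800.00 | 64.00 | 14.00 | 179200.00 | 39200.00
gusset | 2888.00 | 39.33 | 53.33 | 113594.67 | 154026.67
Σ | 7648.00 |  |  | 306514.67 | 330426.67
x_c = 306514.67 / 7648.00 = 40.08 in
y_c = 330426.67 / 7648.00 = 43.20 in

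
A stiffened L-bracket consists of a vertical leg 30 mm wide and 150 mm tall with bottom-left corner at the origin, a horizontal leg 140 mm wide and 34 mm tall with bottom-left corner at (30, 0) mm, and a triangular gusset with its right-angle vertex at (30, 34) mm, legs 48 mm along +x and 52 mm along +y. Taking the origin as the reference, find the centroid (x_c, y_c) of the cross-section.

x_c = 57.19 mm, y_c = 45.92 mm

vertical leg: A = 30 × 150 = 4500.00, centroid at (15.00, 75.00).
horizontal leg: A = 140 × 34 = 4760.00, centroid at (100.00, 17.00).
gusset: A = ½·48·52 = 1248.00, centroid at (46.00, 51.33).
ΣA = 10508.00 mm², ΣAx_c = 600908.00 mm³, ΣAy_c = 482484.00 mm³.
x_c = 600908.00/10508.00 = 57.19 mm; y_c = 482484.00/10508.00 = 45.92 mm.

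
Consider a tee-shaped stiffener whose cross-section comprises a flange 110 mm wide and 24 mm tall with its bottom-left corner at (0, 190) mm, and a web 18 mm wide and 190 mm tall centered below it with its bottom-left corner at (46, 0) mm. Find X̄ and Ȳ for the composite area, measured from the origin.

X̄ = 55.00 mm, Ȳ = 141.61 mm

web: A = 18 × 190 = 3420.00, centroid at (55.00, 95.00).
flange: A = 110 × 24 = 2640.00, centroid at (55.00, 202.00).
ΣA = 6060.00 mm²
ΣAX̄ = (3420.00)(55.00) + (2640.00)(55.00) = 333300.00 mm³
ΣAȲ = (3420.00)(95.00) + (2640.00)(202.00) = 858180.00 mm³
X̄ = 333300.00 / 6060.00 = 55.00 mm
Ȳ = 858180.00 / 6060.00 = 141.61 mm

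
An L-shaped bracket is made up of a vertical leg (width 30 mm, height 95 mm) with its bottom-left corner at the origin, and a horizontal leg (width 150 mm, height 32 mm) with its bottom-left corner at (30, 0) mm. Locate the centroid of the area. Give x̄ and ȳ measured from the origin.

x̄ = 71.47 mm, ȳ = 27.74 mm

Part | A | x̄ᵢ | ȳᵢ | A·x̄ᵢ | A·ȳᵢ
vertical leg | 2850.00 | 15.00 | 47.50 | 42750.00 | 135375.00
horizontal leg | 4800.00 | 105.00 | 16.00 | 504000.00 | 76800.00
Σ | 7650.00 |  |  | 546750.00 | 212175.00
x̄ = 546750.00 / 7650.00 = 71.47 mm
ȳ = 212175.00 / 7650.00 = 27.74 mm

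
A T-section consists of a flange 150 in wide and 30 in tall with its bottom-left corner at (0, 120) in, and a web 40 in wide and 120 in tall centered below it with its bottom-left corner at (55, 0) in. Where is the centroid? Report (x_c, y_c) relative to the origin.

x_c = 75.00 in, y_c = 96.29 in

Part | A | x̄ᵢ | ȳᵢ | A·x̄ᵢ | A·ȳᵢ
web | 4800.00 | 75.00 | 60.00 | 360000.00 | 288000.00
flange | 4500.00 | 75.00 | 135.00 | 337500.00 | 607500.00
Σ | 9300.00 |  |  | 697500.00 | 895500.00
x_c = 697500.00 / 9300.00 = 75.00 in
y_c = 895500.00 / 9300.00 = 96.29 in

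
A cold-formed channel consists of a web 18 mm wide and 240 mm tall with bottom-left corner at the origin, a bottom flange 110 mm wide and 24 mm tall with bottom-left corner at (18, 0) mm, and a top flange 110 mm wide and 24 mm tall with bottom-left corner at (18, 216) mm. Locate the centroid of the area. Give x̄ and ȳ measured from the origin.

web: A = 18 × 240 = 4320.00, centroid at (9.00, 120.00).
bottom flange: A = 110 × 24 = 2640.00, centroid at (73.00, 12.00).
top flange: A = 110 × 24 = 2640.00, centroid at (73.00, 228.00).
ΣA = 9600.00 mm², ΣAx̄ = 424320.00 mm³, ΣAȳ = 1152000.00 mm³.
x̄ = 424320.00/9600.00 = 44.20 mm; ȳ = 1152000.00/9600.00 = 120.00 mm.

x̄ = 44.20 mm, ȳ = 120.00 mm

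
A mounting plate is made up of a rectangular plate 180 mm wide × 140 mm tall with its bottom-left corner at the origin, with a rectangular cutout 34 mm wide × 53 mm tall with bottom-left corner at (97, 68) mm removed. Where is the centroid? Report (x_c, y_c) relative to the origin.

plate: A = 180 × 140 = 25200.00, centroid at (90.00, 70.00).
hole: A = −(34 × 53) = -1802.00, centroid at (114.00, 94.50).
ΣA = 23398.00 mm², ΣAx_c = 2062572.00 mm³, ΣAy_c = 1593711.00 mm³.
x_c = 2062572.00/23398.00 = 88.15 mm; y_c = 1593711.00/23398.00 = 68.11 mm.

x_c = 88.15 mm, y_c = 68.11 mm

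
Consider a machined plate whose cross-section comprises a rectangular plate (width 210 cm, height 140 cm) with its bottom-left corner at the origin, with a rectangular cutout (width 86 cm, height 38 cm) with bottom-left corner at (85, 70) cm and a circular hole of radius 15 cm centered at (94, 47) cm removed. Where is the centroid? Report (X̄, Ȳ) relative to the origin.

X̄ = 102.35 cm, Ȳ = 68.20 cm

Part | A | x̄ᵢ | ȳᵢ | A·x̄ᵢ | A·ȳᵢ
plate | 29400.00 | 105.00 | 70.00 | 3087000.00 | 2058000.00
hole 1 | -3268.00 | 128.00 | 89.00 | -418304.00 | -290852.00
hole 2 | -706.86 | 94.00 | 47.00 | -66444.68 | -33222.34
Σ | 25425.14 |  |  | 2602251.32 | 1733925.66
X̄ = 2602251.32 / 25425.14 = 102.35 cm
Ȳ = 1733925.66 / 25425.14 = 68.20 cm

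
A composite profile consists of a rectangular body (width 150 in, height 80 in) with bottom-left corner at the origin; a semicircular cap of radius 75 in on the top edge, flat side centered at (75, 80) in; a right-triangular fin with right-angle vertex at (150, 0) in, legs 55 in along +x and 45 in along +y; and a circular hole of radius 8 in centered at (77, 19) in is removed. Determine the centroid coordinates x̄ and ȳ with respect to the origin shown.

x̄ = 80.26 in, ȳ = 67.80 in

rectangular body: A = 150 × 80 = 12000.00, centroid at (75.00, 40.00).
semicircular top: A = ½π·75² = 8835.73, centroid at (75.00, 111.83).
triangular fin: A = ½·55·45 = 1237.50, centroid at (168.33, 15.00).
hole: A = −π·8² = -201.06, centroid at (77.00, 19.00).
ΣA = 21872.17 in²
ΣAx̄ = (12000.00)(75.00) + (8835.73)(75.00) + (1237.50)(168.33) + (-201.06)(77.00) = 1755510.43 in³
ΣAȳ = (12000.00)(40.00) + (8835.73)(111.83) + (1237.50)(15.00) + (-201.06)(19.00) = 1482850.67 in³
x̄ = 1755510.43 / 21872.17 = 80.26 in
ȳ = 1482850.67 / 21872.17 = 67.80 in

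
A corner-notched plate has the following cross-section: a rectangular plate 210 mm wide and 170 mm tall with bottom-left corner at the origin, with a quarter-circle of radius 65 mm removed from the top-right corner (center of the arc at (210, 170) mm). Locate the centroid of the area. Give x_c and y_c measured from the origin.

Part | A | x̄ᵢ | ȳᵢ | A·x̄ᵢ | A·ȳᵢ
plate | 35700.00 | 105.00 | 85.00 | 3748500.00 | 3034500.00
removed quarter-circle | -3318.31 | 182.41 | 142.41 | -605302.85 | -472570.56
Σ | 32381.69 |  |  | 3143197.15 | 2561929.44
x_c = 3143197.15 / 32381.69 = 97.07 mm
y_c = 2561929.44 / 32381.69 = 79.12 mm

x_c = 97.07 mm, y_c = 79.12 mm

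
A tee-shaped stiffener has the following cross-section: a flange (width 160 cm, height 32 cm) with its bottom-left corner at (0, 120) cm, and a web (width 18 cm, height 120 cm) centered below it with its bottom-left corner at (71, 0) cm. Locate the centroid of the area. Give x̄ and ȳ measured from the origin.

x̄ = 80.00 cm, ȳ = 113.45 cm

web: A = 18 × 120 = 2160.00, centroid at (80.00, 60.00).
flange: A = 160 × 32 = 5120.00, centroid at (80.00, 136.00).
ΣA = 7280.00 cm²
ΣAx̄ = (2160.00)(80.00) + (5120.00)(80.00) = 582400.00 cm³
ΣAȳ = (2160.00)(60.00) + (5120.00)(136.00) = 825920.00 cm³
x̄ = 582400.00 / 7280.00 = 80.00 cm
ȳ = 825920.00 / 7280.00 = 113.45 cm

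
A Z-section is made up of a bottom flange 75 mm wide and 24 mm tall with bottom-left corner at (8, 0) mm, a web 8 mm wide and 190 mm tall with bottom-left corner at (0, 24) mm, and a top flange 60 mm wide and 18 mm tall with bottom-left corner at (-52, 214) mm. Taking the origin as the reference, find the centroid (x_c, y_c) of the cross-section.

Part | A | x̄ᵢ | ȳᵢ | A·x̄ᵢ | A·ȳᵢ
bottom flange | 1800.00 | 45.50 | 12.00 | 81900.00 | 21600.00
web | 1520.00 | 4.00 | 119.00 | 6080.00 | 180880.00
top flange | 1080.00 | -22.00 | 223.00 | -23760.00 | 240840.00
Σ | 4400.00 |  |  | 64220.00 | 443320.00
x_c = 64220.00 / 4400.00 = 14.60 mm
y_c = 443320.00 / 4400.00 = 100.75 mm

x_c = 14.60 mm, y_c = 100.75 mm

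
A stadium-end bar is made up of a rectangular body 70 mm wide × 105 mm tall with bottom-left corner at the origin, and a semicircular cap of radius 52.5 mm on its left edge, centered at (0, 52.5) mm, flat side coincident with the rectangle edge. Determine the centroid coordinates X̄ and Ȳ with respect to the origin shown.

Part | A | x̄ᵢ | ȳᵢ | A·x̄ᵢ | A·ȳᵢ
rectangular body | 7350.00 | 35.00 | 52.50 | 257250.00 | 385875.00
semicircular end | 4329.51 | -22.28 | 52.50 | -96468.75 | 227299.14
Σ | 11679.51 |  |  | 160781.25 | 613174.14
X̄ = 160781.25 / 11679.51 = 13.77 mm
Ȳ = 613174.14 / 11679.51 = 52.50 mm

X̄ = 13.77 mm, Ȳ = 52.50 mm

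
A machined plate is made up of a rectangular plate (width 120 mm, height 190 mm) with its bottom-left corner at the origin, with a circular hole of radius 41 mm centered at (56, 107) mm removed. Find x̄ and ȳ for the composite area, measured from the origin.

plate: A = 120 × 190 = 22800.00, centroid at (60.00, 95.00).
hole: A = −π·41² = -5281.02, centroid at (56.00, 107.00).
ΣA = 17518.98 mm²
ΣAx̄ = (22800.00)(60.00) + (-5281.02)(56.00) = 1072263.03 mm³
ΣAȳ = (22800.00)(95.00) + (-5281.02)(107.00) = 1600931.15 mm³
x̄ = 1072263.03 / 17518.98 = 61.21 mm
ȳ = 1600931.15 / 17518.98 = 91.38 mm

x̄ = 61.21 mm, ȳ = 91.38 mm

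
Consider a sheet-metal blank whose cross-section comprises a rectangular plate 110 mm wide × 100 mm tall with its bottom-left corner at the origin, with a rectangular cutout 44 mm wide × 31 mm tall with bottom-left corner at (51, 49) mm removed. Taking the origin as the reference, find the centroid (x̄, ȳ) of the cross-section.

x̄ = 52.45 mm, ȳ = 47.95 mm

Part | A | x̄ᵢ | ȳᵢ | A·x̄ᵢ | A·ȳᵢ
plate | 11000.00 | 55.00 | 50.00 | 605000.00 | 550000.00
hole | -1364.00 | 73.00 | 64.50 | -99572.00 | -87978.00
Σ | 9636.00 |  |  | 505428.00 | 462022.00
x̄ = 505428.00 / 9636.00 = 52.45 mm
ȳ = 462022.00 / 9636.00 = 47.95 mm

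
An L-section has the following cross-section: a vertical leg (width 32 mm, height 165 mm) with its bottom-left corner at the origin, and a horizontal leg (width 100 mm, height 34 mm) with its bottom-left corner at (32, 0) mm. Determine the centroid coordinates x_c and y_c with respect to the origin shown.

vertical leg: A = 32 × 165 = 5280.00, centroid at (16.00, 82.50).
horizontal leg: A = 100 × 34 = 3400.00, centroid at (82.00, 17.00).
ΣA = 8680.00 mm²
ΣAx_c = (5280.00)(16.00) + (3400.00)(82.00) = 363280.00 mm³
ΣAy_c = (5280.00)(82.50) + (3400.00)(17.00) = 493400.00 mm³
x_c = 363280.00 / 8680.00 = 41.85 mm
y_c = 493400.00 / 8680.00 = 56.84 mm

x_c = 41.85 mm, y_c = 56.84 mm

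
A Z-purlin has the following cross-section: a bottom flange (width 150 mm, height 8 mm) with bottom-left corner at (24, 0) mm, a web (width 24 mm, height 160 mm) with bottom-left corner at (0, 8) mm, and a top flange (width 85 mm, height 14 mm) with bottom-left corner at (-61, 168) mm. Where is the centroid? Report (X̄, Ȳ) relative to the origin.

bottom flange: A = 150 × 8 = 1200.00, centroid at (99.00, 4.00).
web: A = 24 × 160 = 3840.00, centroid at (12.00, 88.00).
top flange: A = 85 × 14 = 1190.00, centroid at (-18.50, 175.00).
ΣA = 6230.00 mm², ΣAX̄ = 142865.00 mm³, ΣAȲ = 550970.00 mm³.
X̄ = 142865.00/6230.00 = 22.93 mm; Ȳ = 550970.00/6230.00 = 88.44 mm.

X̄ = 22.93 mm, Ȳ = 88.44 mm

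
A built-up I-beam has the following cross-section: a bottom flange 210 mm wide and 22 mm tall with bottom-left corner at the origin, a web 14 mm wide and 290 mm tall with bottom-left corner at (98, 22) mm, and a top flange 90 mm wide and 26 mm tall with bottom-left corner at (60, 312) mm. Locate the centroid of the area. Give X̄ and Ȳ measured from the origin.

X̄ = 105.00 mm, Ȳ = 135.15 mm

Part | A | x̄ᵢ | ȳᵢ | A·x̄ᵢ | A·ȳᵢ
bottom flange | 4620.00 | 105.00 | 11.00 | 485100.00 | 50820.00
web | 4060.00 | 105.00 | 167.00 | 426300.00 | 678020.00
top flange | 2340.00 | 105.00 | 325.00 | 245700.00 | 760500.00
Σ | 11020.00 |  |  | 1157100.00 | 1489340.00
X̄ = 1157100.00 / 11020.00 = 105.00 mm
Ȳ = 1489340.00 / 11020.00 = 135.15 mm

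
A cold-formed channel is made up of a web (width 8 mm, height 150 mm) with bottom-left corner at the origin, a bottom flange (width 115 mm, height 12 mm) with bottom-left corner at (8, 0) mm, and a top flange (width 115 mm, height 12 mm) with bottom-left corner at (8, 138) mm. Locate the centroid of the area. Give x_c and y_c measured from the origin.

Part | A | x̄ᵢ | ȳᵢ | A·x̄ᵢ | A·ȳᵢ
web | 1200.00 | 4.00 | 75.00 | 4800.00 | 90000.00
bottom flange | 1380.00 | 65.50 | 6.00 | 90390.00 | 8280.00
top flange | 1380.00 | 65.50 | 144.00 | 90390.00 | 198720.00
Σ | 3960.00 |  |  | 185580.00 | 297000.00
x_c = 185580.00 / 3960.00 = 46.86 mm
y_c = 297000.00 / 3960.00 = 75.00 mm

x_c = 46.86 mm, y_c = 75.00 mm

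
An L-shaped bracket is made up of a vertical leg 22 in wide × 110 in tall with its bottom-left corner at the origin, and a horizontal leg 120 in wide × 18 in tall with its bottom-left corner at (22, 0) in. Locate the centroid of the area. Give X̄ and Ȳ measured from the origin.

vertical leg: A = 22 × 110 = 2420.00, centroid at (11.00, 55.00).
horizontal leg: A = 120 × 18 = 2160.00, centroid at (82.00, 9.00).
ΣA = 4580.00 in²
ΣAX̄ = (2420.00)(11.00) + (2160.00)(82.00) = 203740.00 in³
ΣAȲ = (2420.00)(55.00) + (2160.00)(9.00) = 152540.00 in³
X̄ = 203740.00 / 4580.00 = 44.48 in
Ȳ = 152540.00 / 4580.00 = 33.31 in

X̄ = 44.48 in, Ȳ = 33.31 in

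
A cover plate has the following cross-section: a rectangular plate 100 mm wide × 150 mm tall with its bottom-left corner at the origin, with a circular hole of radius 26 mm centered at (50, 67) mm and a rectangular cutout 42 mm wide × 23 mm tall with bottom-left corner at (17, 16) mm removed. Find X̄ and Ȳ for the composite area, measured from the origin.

X̄ = 50.97 mm, Ȳ = 80.28 mm

plate: A = 100 × 150 = 15000.00, centroid at (50.00, 75.00).
hole 1: A = −π·26² = -2123.72, centroid at (50.00, 67.00).
hole 2: A = −(42 × 23) = -966.00, centroid at (38.00, 27.50).
ΣA = 11910.28 mm², ΣAX̄ = 607106.17 mm³, ΣAȲ = 956145.99 mm³.
X̄ = 607106.17/11910.28 = 50.97 mm; Ȳ = 956145.99/11910.28 = 80.28 mm.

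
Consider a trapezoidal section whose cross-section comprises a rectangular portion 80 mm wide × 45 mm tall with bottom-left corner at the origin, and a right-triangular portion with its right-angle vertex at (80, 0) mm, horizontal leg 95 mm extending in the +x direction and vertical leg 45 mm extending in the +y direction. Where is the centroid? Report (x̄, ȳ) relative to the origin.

x̄ = 66.70 mm, ȳ = 19.71 mm

Part | A | x̄ᵢ | ȳᵢ | A·x̄ᵢ | A·ȳᵢ
rectangular portion | 3600.00 | 40.00 | 22.50 | 144000.00 | 81000.00
triangular portion | 2137.50 | 111.67 | 15.00 | 238687.50 | 32062.50
Σ | 5737.50 |  |  | 382687.50 | 113062.50
x̄ = 382687.50 / 5737.50 = 66.70 mm
ȳ = 113062.50 / 5737.50 = 19.71 mm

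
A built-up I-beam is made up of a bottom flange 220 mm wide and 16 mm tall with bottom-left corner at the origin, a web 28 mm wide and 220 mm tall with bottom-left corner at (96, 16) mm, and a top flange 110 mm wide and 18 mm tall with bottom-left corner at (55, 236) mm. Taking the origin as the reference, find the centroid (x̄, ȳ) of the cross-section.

bottom flange: A = 220 × 16 = 3520.00, centroid at (110.00, 8.00).
web: A = 28 × 220 = 6160.00, centroid at (110.00, 126.00).
top flange: A = 110 × 18 = 1980.00, centroid at (110.00, 245.00).
ΣA = 11660.00 mm², ΣAx̄ = 1282600.00 mm³, ΣAȳ = 1289420.00 mm³.
x̄ = 1282600.00/11660.00 = 110.00 mm; ȳ = 1289420.00/11660.00 = 110.58 mm.

x̄ = 110.00 mm, ȳ = 110.58 mm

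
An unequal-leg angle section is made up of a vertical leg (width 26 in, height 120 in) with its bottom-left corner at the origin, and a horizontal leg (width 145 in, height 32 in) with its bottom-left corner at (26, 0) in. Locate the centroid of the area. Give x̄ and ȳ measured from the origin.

x̄ = 64.12 in, ȳ = 33.69 in

vertical leg: A = 26 × 120 = 3120.00, centroid at (13.00, 60.00).
horizontal leg: A = 145 × 32 = 4640.00, centroid at (98.50, 16.00).
ΣA = 7760.00 in²
ΣAx̄ = (3120.00)(13.00) + (4640.00)(98.50) = 497600.00 in³
ΣAȳ = (3120.00)(60.00) + (4640.00)(16.00) = 261440.00 in³
x̄ = 497600.00 / 7760.00 = 64.12 in
ȳ = 261440.00 / 7760.00 = 33.69 in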